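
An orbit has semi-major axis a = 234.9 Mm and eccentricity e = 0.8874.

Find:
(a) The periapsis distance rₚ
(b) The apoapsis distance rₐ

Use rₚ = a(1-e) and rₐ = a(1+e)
a = 234.9 Mm = 2.349 × 10^8 m
e = 0.8874:  1 − e = 0.1126,  1 + e = 1.8874
(a) rₚ = a(1 − e) = 2.349 × 10^8 m × 0.1126 = 2.64497 × 10^7 m ≈ 26.45 Mm
(b) rₐ = a(1 + e) = 2.349 × 10^8 m × 1.8874 = 4.4335 × 10^8 m ≈ 443.4 Mm

Final answer:
(a) rₚ = 26.45 Mm
(b) rₐ = 443.4 Mm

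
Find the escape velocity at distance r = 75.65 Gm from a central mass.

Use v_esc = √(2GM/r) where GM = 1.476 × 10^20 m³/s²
r = 75.65 Gm = 7.565 × 10^10 m
GM = 1.476 × 10^20 m³/s²
2GM/r = 2 × (1.476 × 10^20) / (7.565 × 10^10) = 3.90218 × 10^9 m²/s²
v_esc = √(2GM/r) = 62467.4 m/s ≈ 62.47 km/s

Final answer: 62.47 km/s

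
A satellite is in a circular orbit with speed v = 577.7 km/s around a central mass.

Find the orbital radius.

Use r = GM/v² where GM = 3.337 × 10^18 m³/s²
v = 577.7 km/s = 577700 m/s
GM = 3.337 × 10^18 m³/s²
v² = 3.33737 × 10^11 m²/s²
r = GM/v² = (3.337 × 10^18) / (3.33737 × 10^11) = 9.99888 × 10^6 m ≈ 9.999 Mm

Final answer: 9.999 Mm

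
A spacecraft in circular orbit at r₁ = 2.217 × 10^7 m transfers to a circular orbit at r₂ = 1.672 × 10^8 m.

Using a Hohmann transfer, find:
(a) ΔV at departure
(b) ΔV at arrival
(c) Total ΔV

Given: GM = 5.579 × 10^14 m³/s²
r₁ = 2.217 × 10^7 m
r₂ = 1.672 × 10^8 m
GM = 5.579 × 10^14 m³/s²
Transfer ellipse: a_t = (r₁ + r₂)/2 = 9.4685 × 10^7 m
Circular speed at r₁: v₁ = √(GM/r₁) = 5016.44 m/s
Transfer speed at r₁ (periapsis): v₁ₜ = √(GM(2/r₁ − 1/a_t)) = 6666.12 m/s
(a) ΔV₁ = v₁ₜ − v₁ = 1649.68 m/s ≈ 1.65 km/s
Circular speed at r₂: v₂ = √(GM/r₂) = 1826.67 m/s
Transfer speed at r₂ (apoapsis): v₂ₜ = √(GM(2/r₂ − 1/a_t)) = 883.898 m/s
(b) ΔV₂ = v₂ − v₂ₜ = 942.771 m/s ≈ 942.8 m/s
(c) ΔV_total = ΔV₁ + ΔV₂ = 2592.45 m/s ≈ 2.592 km/s

Final answer:
(a) ΔV₁ = 1.65 km/s
(b) ΔV₂ = 942.8 m/s
(c) ΔV_total = 2.592 km/s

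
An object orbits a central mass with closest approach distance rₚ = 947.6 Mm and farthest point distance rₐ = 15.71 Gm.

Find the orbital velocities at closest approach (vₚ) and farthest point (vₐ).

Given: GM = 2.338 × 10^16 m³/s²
rₚ = 947.6 Mm = 9.476 × 10^8 m
rₐ = 15.71 Gm = 1.571 × 10^10 m
GM = 2.338 × 10^16 m³/s²
a = (rₚ + rₐ)/2 = 8.3288 × 10^9 m
Vis-viva: v² = GM (2/r − 1/a)
vₚ² = 2.338 × 10^16 × (2.1106 × 10^-9 − 1.20065 × 10^-10) = 4.65386 × 10^7 m²/s²
vₚ = 6821.92 m/s ≈ 6.822 km/s
vₐ² = 2.338 × 10^16 × (1.27307 × 10^-10 − 1.20065 × 10^-10) = 169321 m²/s²
vₐ = 411.486 m/s ≈ 411.5 m/s

Final answer: vₚ = 6.822 km/s, vₐ = 411.5 m/s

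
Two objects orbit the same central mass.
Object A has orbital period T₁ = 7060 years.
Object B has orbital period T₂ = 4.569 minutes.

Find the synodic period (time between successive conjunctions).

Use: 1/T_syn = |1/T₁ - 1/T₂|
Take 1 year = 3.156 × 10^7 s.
T₁ = 7060 years = 2.22814 × 10^11 s
T₂ = 4.569 minutes = 274.14 s
1/T₁ = 4.48806 × 10^-12 s⁻¹
1/T₂ = 0.00364777 s⁻¹
|1/T₁ − 1/T₂| = 0.00364777 s⁻¹
T_syn = 1 / |1/T₁ − 1/T₂| = 274.14 s ≈ 4.569 minutes

Final answer: T_syn = 4.569 minutes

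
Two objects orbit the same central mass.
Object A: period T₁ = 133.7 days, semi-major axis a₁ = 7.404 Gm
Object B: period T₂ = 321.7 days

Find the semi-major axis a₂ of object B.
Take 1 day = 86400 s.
T₁ = 133.7 days = 1.15517 × 10^7 s
T₂ = 321.7 days = 2.77949 × 10^7 s
a₁ = 7.404 Gm = 7.404 × 10^9 m
Kepler's third law: (T₂/T₁)² = (a₂/a₁)³  ⇒  a₂ = a₁ (T₂/T₁)^(2/3)
T₂/T₁ = 2.40613
(T₂/T₁)^(2/3) = 1.79561
a₂ = 7.404 × 10^9 m × 1.79561 = 1.32947 × 10^10 m ≈ 13.29 Gm

Final answer: a₂ = 13.29 Gm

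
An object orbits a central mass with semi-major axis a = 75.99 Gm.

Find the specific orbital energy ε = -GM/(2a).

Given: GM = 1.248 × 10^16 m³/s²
a = 75.99 Gm = 7.599 × 10^10 m
GM = 1.248 × 10^16 m³/s²
2a = 1.5198 × 10^11 m
ε = −GM/(2a) = -82116.1 J/kg ≈ -82.12 kJ/kg

Final answer: -82.12 kJ/kg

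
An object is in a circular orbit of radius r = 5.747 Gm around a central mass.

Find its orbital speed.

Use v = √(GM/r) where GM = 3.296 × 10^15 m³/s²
r = 5.747 Gm = 5.747 × 10^9 m
GM = 3.296 × 10^15 m³/s²
GM/r = (3.296 × 10^15) / (5.747 × 10^9) = 573517 m²/s²
v = √(GM/r) = 757.309 m/s ≈ 757.3 m/s

Final answer: 757.3 m/s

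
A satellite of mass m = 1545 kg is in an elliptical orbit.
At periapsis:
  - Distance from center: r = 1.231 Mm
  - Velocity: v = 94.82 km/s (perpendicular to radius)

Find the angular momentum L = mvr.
r = 1.231 Mm = 1.231 × 10^6 m
v = 94.82 km/s = 94820 m/s
vr = 94820 × 1.231 × 10^6 = 1.16723 × 10^11 m²/s
L = m × vr = 1545 × 1.16723 × 10^11 = 1.80338 × 10^14 kg·m²/s ≈ 1.803 × 10^14 kg·m²/s

Final answer: L = 1.803 × 10^14 kg·m²/s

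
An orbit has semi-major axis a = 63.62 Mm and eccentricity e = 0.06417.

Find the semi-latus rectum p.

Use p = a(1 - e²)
a = 63.62 Mm = 6.362 × 10^7 m
e = 0.06417,  e² = 0.00411779,  1 − e² = 0.995882
p = a(1 − e²) = 6.362 × 10^7 m × 0.995882 = 6.3358 × 10^7 m ≈ 63.36 Mm

Final answer: p = 63.36 Mm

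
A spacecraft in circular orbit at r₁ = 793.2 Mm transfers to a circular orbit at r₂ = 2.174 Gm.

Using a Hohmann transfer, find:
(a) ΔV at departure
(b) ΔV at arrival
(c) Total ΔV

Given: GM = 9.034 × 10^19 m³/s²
r₁ = 793.2 Mm = 7.932 × 10^8 m
r₂ = 2.174 Gm = 2.174 × 10^9 m
GM = 9.034 × 10^19 m³/s²
Transfer ellipse: a_t = (r₁ + r₂)/2 = 1.4836 × 10^9 m
Circular speed at r₁: v₁ = √(GM/r₁) = 337481 m/s
Transfer speed at r₁ (periapsis): v₁ₜ = √(GM(2/r₁ − 1/a_t)) = 408526 m/s
(a) ΔV₁ = v₁ₜ − v₁ = 71045.8 m/s ≈ 71.05 km/s
Circular speed at r₂: v₂ = √(GM/r₂) = 203850 m/s
Transfer speed at r₂ (apoapsis): v₂ₜ = √(GM(2/r₂ − 1/a_t)) = 149054 m/s
(b) ΔV₂ = v₂ − v₂ₜ = 54795.9 m/s ≈ 54.8 km/s
(c) ΔV_total = ΔV₁ + ΔV₂ = 125842 m/s ≈ 125.8 km/s

Final answer:
(a) ΔV₁ = 71.05 km/s
(b) ΔV₂ = 54.8 km/s
(c) ΔV_total = 125.8 km/s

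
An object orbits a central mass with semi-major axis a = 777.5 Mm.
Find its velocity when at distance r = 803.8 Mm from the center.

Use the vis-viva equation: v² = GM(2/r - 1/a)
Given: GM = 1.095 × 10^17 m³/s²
a = 777.5 Mm = 7.775 × 10^8 m
r = 803.8 Mm = 8.038 × 10^8 m
GM = 1.095 × 10^17 m³/s²
2/r − 1/a = 2.48818 × 10^-9 − 1.28617 × 10^-9 = 1.20201 × 10^-9 m⁻¹
v² = GM (2/r − 1/a) = 1.3162 × 10^8 m²/s²
v = 11472.6 m/s ≈ 11.47 km/s

Final answer: 11.47 km/s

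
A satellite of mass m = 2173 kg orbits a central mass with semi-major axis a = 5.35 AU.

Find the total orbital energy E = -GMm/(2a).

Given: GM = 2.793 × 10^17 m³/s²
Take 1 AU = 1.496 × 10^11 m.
a = 5.35 AU = 8.0036 × 10^11 m
GM = 2.793 × 10^17 m³/s²
2a = 1.60072 × 10^12 m
GMm = 2.793 × 10^17 × 2173 = 6.06919 × 10^20 m³·kg/s²
E = −GMm/(2a) = -3.79154 × 10^8 J ≈ -379.2 MJ

Final answer: -379.2 MJ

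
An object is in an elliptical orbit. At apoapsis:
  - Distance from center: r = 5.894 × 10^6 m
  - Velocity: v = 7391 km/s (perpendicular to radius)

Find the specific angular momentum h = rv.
r = 5.894 × 10^6 m
v = 7391 km/s = 7.391 × 10^6 m/s
h = rv = 5.894 × 10^6 × 7.391 × 10^6 = 4.35626 × 10^13 m²/s ≈ 4.356 × 10^13 m²/s

Final answer: h = 4.356 × 10^13 m²/s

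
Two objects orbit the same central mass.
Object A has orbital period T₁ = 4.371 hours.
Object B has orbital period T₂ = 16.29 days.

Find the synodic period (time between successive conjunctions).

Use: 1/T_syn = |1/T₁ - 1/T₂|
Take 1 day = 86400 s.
T₁ = 4.371 hours = 15735.6 s
T₂ = 16.29 days = 1.40746 × 10^6 s
1/T₁ = 6.35502 × 10^-5 s⁻¹
1/T₂ = 7.10502 × 10^-7 s⁻¹
|1/T₁ − 1/T₂| = 6.28397 × 10^-5 s⁻¹
T_syn = 1 / |1/T₁ − 1/T₂| = 15913.5 s ≈ 4.42 hours

Final answer: T_syn = 4.42 hours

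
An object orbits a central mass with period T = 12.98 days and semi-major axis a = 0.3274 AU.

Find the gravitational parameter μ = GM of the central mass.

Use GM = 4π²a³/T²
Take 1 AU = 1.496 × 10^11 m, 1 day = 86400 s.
T = 12.98 days = 1.12147 × 10^6 s
a = 0.3274 AU = 4.8979 × 10^10 m
a³ = 1.17498 × 10^32 m³
T² = 1.2577 × 10^12 s²
GM = 4π² × (1.17498 × 10^32) / (1.2577 × 10^12) = 3.68819 × 10^21 m³/s²
GM ≈ 3.688 × 10^21 m³/s²

Final answer: GM = 3.688 × 10^21 m³/s²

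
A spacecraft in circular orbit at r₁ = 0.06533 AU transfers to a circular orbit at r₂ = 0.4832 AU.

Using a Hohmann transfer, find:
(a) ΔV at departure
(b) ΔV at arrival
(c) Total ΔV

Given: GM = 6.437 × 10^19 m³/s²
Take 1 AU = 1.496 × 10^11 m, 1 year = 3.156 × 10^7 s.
r₁ = 0.06533 AU = 9.77337 × 10^9 m
r₂ = 0.4832 AU = 7.22867 × 10^10 m
GM = 6.437 × 10^19 m³/s²
Transfer ellipse: a_t = (r₁ + r₂)/2 = 4.103 × 10^10 m
Circular speed at r₁: v₁ = √(GM/r₁) = 81155.8 m/s
Transfer speed at r₁ (periapsis): v₁ₜ = √(GM(2/r₁ − 1/a_t)) = 107720 m/s
(a) ΔV₁ = v₁ₜ − v₁ = 26564.6 m/s ≈ 5.604 AU/year
Circular speed at r₂: v₂ = √(GM/r₂) = 29840.9 m/s
Transfer speed at r₂ (apoapsis): v₂ₜ = √(GM(2/r₂ − 1/a_t)) = 14564.1 m/s
(b) ΔV₂ = v₂ − v₂ₜ = 15276.8 m/s ≈ 3.223 AU/year
(c) ΔV_total = ΔV₁ + ΔV₂ = 41841.4 m/s ≈ 8.827 AU/year

Final answer:
(a) ΔV₁ = 5.604 AU/year
(b) ΔV₂ = 3.223 AU/year
(c) ΔV_total = 8.827 AU/year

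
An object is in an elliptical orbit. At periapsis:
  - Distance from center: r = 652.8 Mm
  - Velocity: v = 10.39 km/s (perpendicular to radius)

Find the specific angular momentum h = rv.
r = 652.8 Mm = 6.528 × 10^8 m
v = 10.39 km/s = 10390 m/s
h = rv = 6.528 × 10^8 × 10390 = 6.78259 × 10^12 m²/s ≈ 6.783 × 10^12 m²/s

Final answer: h = 6.783 × 10^12 m²/s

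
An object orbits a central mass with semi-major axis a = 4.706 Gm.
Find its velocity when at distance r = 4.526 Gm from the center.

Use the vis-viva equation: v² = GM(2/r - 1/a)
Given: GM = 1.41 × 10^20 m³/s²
a = 4.706 Gm = 4.706 × 10^9 m
r = 4.526 Gm = 4.526 × 10^9 m
GM = 1.41 × 10^20 m³/s²
2/r − 1/a = 4.41891 × 10^-10 − 2.12495 × 10^-10 = 2.29397 × 10^-10 m⁻¹
v² = GM (2/r − 1/a) = 3.23449 × 10^10 m²/s²
v = 179847 m/s ≈ 179.8 km/s

Final answer: 179.8 km/s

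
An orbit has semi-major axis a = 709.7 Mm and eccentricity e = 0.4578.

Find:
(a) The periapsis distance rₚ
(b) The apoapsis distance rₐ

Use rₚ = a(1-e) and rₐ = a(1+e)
a = 709.7 Mm = 7.097 × 10^8 m
e = 0.4578:  1 − e = 0.5422,  1 + e = 1.4578
(a) rₚ = a(1 − e) = 7.097 × 10^8 m × 0.5422 = 3.84799 × 10^8 m ≈ 384.8 Mm
(b) rₐ = a(1 + e) = 7.097 × 10^8 m × 1.4578 = 1.0346 × 10^9 m ≈ 1.035 Gm

Final answer:
(a) rₚ = 384.8 Mm
(b) rₐ = 1.035 Gm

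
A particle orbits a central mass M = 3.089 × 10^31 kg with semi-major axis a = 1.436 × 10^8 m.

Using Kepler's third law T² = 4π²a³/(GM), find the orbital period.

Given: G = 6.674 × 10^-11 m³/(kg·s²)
M = 3.089 × 10^31 kg
GM = G × M = 6.674 × 10^-11 × 3.089 × 10^31 = 2.0616 × 10^21 m³/s²
a = 1.436 × 10^8 m
a³ = 2.96117 × 10^24 m³
T = 2π √(a³/GM) = 2π √((2.96117 × 10^24) / (2.0616 × 10^21)) = 2π × 37.8992 s
T = 238.127 s ≈ 3.969 minutes

Final answer: 3.969 minutes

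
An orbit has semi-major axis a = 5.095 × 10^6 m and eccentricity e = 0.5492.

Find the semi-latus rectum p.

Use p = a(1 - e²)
a = 5.095 × 10^6 m
e = 0.5492,  e² = 0.301621,  1 − e² = 0.698379
p = a(1 − e²) = 5.095 × 10^6 m × 0.698379 = 3.55824 × 10^6 m ≈ 3.558 × 10^6 m

Final answer: p = 3.558 × 10^6 m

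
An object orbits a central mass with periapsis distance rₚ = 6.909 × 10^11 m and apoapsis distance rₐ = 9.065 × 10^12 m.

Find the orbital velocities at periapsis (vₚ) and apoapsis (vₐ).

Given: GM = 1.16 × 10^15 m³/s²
rₚ = 6.909 × 10^11 m
rₐ = 9.065 × 10^12 m
GM = 1.16 × 10^15 m³/s²
a = (rₚ + rₐ)/2 = 4.87795 × 10^12 m
Vis-viva: v² = GM (2/r − 1/a)
vₚ² = 1.16 × 10^15 × (2.89477 × 10^-12 − 2.05004 × 10^-13) = 3120.13 m²/s²
vₚ = 55.8582 m/s ≈ 55.86 m/s
vₐ² = 1.16 × 10^15 × (2.20629 × 10^-13 − 2.05004 × 10^-13) = 18.1246 m²/s²
vₐ = 4.2573 m/s ≈ 4.257 m/s

Final answer: vₚ = 55.86 m/s, vₐ = 4.257 m/s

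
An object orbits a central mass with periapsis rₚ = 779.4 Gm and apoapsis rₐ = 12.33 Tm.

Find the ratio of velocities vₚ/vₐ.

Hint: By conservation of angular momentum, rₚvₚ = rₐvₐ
rₚ = 779.4 Gm = 7.794 × 10^11 m
rₐ = 12.33 Tm = 1.233 × 10^13 m
rₚvₚ = rₐvₐ  ⇒  vₚ/vₐ = rₐ/rₚ
vₚ/vₐ = (1.233 × 10^13) / (7.794 × 10^11) = 15.8199

Final answer: vₚ/vₐ = 15.82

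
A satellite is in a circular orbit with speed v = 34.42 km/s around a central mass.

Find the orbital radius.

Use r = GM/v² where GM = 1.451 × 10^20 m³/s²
v = 34.42 km/s = 34420 m/s
GM = 1.451 × 10^20 m³/s²
v² = 1.18474 × 10^9 m²/s²
r = GM/v² = (1.451 × 10^20) / (1.18474 × 10^9) = 1.22475 × 10^11 m ≈ 122.5 Gm

Final answer: 122.5 Gm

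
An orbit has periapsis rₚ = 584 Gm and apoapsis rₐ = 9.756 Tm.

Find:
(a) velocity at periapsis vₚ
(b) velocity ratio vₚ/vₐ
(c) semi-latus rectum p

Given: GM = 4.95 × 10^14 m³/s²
rₚ = 584 Gm = 5.84 × 10^11 m
rₐ = 9.756 Tm = 9.756 × 10^12 m
GM = 4.95 × 10^14 m³/s²
a = (rₚ + rₐ)/2 = 5.17 × 10^12 m
e = (rₐ − rₚ)/(rₐ + rₚ) = (9.172 × 10^12) / (1.034 × 10^13) = 0.887041
(a) vₚ² = GM (2/rₚ − 1/a) = 4.95 × 10^14 × (3.42466 × 10^-12 − 1.93424 × 10^-13) = 1599.46 m²/s²;  vₚ = 39.9933 m/s ≈ 39.99 m/s
(b) vₚ/vₐ = rₐ/rₚ (angular momentum) = (9.756 × 10^12) / (5.84 × 10^11) = 16.7055 ≈ 16.71
(c) 1 − e² = 0.213159;  p = a(1 − e²) = 5.17 × 10^12 × 0.213159 = 1.10203 × 10^12 m ≈ 1.102 Tm

Final answer:
(a) velocity at periapsis vₚ = 39.99 m/s
(b) velocity ratio vₚ/vₐ = 16.71
(c) semi-latus rectum p = 1.102 Tm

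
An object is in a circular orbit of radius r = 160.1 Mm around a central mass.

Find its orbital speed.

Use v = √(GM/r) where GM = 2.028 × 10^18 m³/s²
r = 160.1 Mm = 1.601 × 10^8 m
GM = 2.028 × 10^18 m³/s²
GM/r = (2.028 × 10^18) / (1.601 × 10^8) = 1.26671 × 10^10 m²/s²
v = √(GM/r) = 112548 m/s ≈ 112.5 km/s

Final answer: 112.5 km/s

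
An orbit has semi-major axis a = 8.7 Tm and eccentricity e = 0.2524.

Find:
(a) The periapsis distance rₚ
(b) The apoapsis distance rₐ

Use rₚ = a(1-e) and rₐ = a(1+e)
a = 8.7 Tm = 8.7 × 10^12 m
e = 0.2524:  1 − e = 0.7476,  1 + e = 1.2524
(a) rₚ = a(1 − e) = 8.7 × 10^12 m × 0.7476 = 6.50412 × 10^12 m ≈ 6.504 Tm
(b) rₐ = a(1 + e) = 8.7 × 10^12 m × 1.2524 = 1.08959 × 10^13 m ≈ 10.9 Tm

Final answer:
(a) rₚ = 6.504 Tm
(b) rₐ = 10.9 Tm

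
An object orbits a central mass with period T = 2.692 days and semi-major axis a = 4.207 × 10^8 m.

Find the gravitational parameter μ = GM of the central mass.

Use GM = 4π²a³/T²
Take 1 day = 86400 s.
T = 2.692 days = 232589 s
a = 4.207 × 10^8 m
a³ = 7.44591 × 10^25 m³
T² = 5.40975 × 10^10 s²
GM = 4π² × (7.44591 × 10^25) / (5.40975 × 10^10) = 5.43375 × 10^16 m³/s²
GM ≈ 5.434 × 10^16 m³/s²

Final answer: GM = 5.434 × 10^16 m³/s²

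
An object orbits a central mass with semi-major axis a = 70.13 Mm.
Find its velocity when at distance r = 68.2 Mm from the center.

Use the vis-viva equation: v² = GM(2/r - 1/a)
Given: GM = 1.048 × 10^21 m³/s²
a = 70.13 Mm = 7.013 × 10^7 m
r = 68.2 Mm = 6.82 × 10^7 m
GM = 1.048 × 10^21 m³/s²
2/r − 1/a = 2.93255 × 10^-8 − 1.42592 × 10^-8 = 1.50663 × 10^-8 m⁻¹
v² = GM (2/r − 1/a) = 1.57895 × 10^13 m²/s²
v = 3.9736 × 10^6 m/s ≈ 3974 km/s

Final answer: 3974 km/s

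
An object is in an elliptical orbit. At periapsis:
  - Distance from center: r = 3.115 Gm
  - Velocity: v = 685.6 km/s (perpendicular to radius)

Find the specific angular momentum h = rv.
r = 3.115 Gm = 3.115 × 10^9 m
v = 685.6 km/s = 685600 m/s
h = rv = 3.115 × 10^9 × 685600 = 2.13564 × 10^15 m²/s ≈ 2.136 × 10^15 m²/s

Final answer: h = 2.136 × 10^15 m²/s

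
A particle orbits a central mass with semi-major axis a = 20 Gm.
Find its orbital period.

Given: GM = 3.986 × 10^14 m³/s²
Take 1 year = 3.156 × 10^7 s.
a = 20 Gm = 2 × 10^10 m
GM = 3.986 × 10^14 m³/s²
a³ = 8 × 10^30 m³
T = 2π √(a³/GM) = 2π √((8 × 10^30) / (3.986 × 10^14)) = 2π × 1.41669 × 10^8 s
T = 8.90136 × 10^8 s ≈ 28.2 years

Final answer: 28.2 years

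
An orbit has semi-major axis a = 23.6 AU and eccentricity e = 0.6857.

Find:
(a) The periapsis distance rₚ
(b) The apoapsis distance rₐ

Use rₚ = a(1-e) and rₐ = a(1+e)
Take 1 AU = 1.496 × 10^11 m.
a = 23.6 AU = 3.53056 × 10^12 m
e = 0.6857:  1 − e = 0.3143,  1 + e = 1.6857
(a) rₚ = a(1 − e) = 3.53056 × 10^12 m × 0.3143 = 1.10966 × 10^12 m ≈ 7.417 AU
(b) rₐ = a(1 + e) = 3.53056 × 10^12 m × 1.6857 = 5.95146 × 10^12 m ≈ 39.78 AU

Final answer:
(a) rₚ = 7.417 AU
(b) rₐ = 39.78 AU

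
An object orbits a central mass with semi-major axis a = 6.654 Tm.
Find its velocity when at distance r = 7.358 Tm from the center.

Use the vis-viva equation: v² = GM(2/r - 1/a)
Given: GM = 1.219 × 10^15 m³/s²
a = 6.654 Tm = 6.654 × 10^12 m
r = 7.358 Tm = 7.358 × 10^12 m
GM = 1.219 × 10^15 m³/s²
2/r − 1/a = 2.71813 × 10^-13 − 1.50286 × 10^-13 = 1.21527 × 10^-13 m⁻¹
v² = GM (2/r − 1/a) = 148.142 m²/s²
v = 12.1714 m/s ≈ 12.17 m/s

Final answer: 12.17 m/s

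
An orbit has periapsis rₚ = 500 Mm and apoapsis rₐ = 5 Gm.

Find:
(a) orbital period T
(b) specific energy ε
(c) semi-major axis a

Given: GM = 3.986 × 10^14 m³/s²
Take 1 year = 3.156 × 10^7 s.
rₚ = 500 Mm = 5 × 10^8 m
rₐ = 5 Gm = 5 × 10^9 m
GM = 3.986 × 10^14 m³/s²
a = (rₚ + rₐ)/2 = 2.75 × 10^9 m
e = (rₐ − rₚ)/(rₐ + rₚ) = (4.5 × 10^9) / (5.5 × 10^9) = 0.818182
(a) a³ = 2.07969 × 10^28 m³;  T = 2π √(a³/GM) = 2π × 7.22321 × 10^6 s = 4.53848 × 10^7 s ≈ 1.438 years
(b) 2a = 5.5 × 10^9 m;  ε = −GM/(2a) = -72472.7 J/kg ≈ -72.47 kJ/kg
(c) a = 2.75 × 10^9 m ≈ 2.75 Gm

Final answer:
(a) orbital period T = 1.438 years
(b) specific energy ε = -72.47 kJ/kg
(c) semi-major axis a = 2.75 Gm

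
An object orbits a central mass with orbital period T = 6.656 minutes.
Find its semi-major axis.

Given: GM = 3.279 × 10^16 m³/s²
T = 6.656 minutes = 399.36 s
GM = 3.279 × 10^16 m³/s²
Kepler's third law: a³ = GM T² / (4π²)
T² = 159488 s²
a³ = (3.279 × 10^16) × 159488 / (4π²) = 1.32468 × 10^20 m³
a = (a³)^(1/3) = 5.09765 × 10^6 m ≈ 5.098 Mm

Final answer: 5.098 Mm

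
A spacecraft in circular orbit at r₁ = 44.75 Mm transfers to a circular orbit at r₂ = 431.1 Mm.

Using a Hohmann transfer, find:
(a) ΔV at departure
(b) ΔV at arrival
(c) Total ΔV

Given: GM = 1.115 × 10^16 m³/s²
r₁ = 44.75 Mm = 4.475 × 10^7 m
r₂ = 431.1 Mm = 4.311 × 10^8 m
GM = 1.115 × 10^16 m³/s²
Transfer ellipse: a_t = (r₁ + r₂)/2 = 2.37925 × 10^8 m
Circular speed at r₁: v₁ = √(GM/r₁) = 15784.9 m/s
Transfer speed at r₁ (periapsis): v₁ₜ = √(GM(2/r₁ − 1/a_t)) = 21247.6 m/s
(a) ΔV₁ = v₁ₜ − v₁ = 5462.73 m/s ≈ 5.463 km/s
Circular speed at r₂: v₂ = √(GM/r₂) = 5085.67 m/s
Transfer speed at r₂ (apoapsis): v₂ₜ = √(GM(2/r₂ − 1/a_t)) = 2205.59 m/s
(b) ΔV₂ = v₂ − v₂ₜ = 2880.08 m/s ≈ 2.88 km/s
(c) ΔV_total = ΔV₁ + ΔV₂ = 8342.82 m/s ≈ 8.343 km/s

Final answer:
(a) ΔV₁ = 5.463 km/s
(b) ΔV₂ = 2.88 km/s
(c) ΔV_total = 8.343 km/s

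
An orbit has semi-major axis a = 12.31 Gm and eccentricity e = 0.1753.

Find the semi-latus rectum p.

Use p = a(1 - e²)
a = 12.31 Gm = 1.231 × 10^10 m
e = 0.1753,  e² = 0.0307301,  1 − e² = 0.96927
p = a(1 − e²) = 1.231 × 10^10 m × 0.96927 = 1.19317 × 10^10 m ≈ 11.93 Gm

Final answer: p = 11.93 Gm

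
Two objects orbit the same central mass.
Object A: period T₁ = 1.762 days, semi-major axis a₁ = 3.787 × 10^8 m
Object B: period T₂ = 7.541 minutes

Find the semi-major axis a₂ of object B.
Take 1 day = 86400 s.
T₁ = 1.762 days = 152237 s
T₂ = 7.541 minutes = 452.46 s
a₁ = 3.787 × 10^8 m
Kepler's third law: (T₂/T₁)² = (a₂/a₁)³  ⇒  a₂ = a₁ (T₂/T₁)^(2/3)
T₂/T₁ = 0.00297208
(T₂/T₁)^(2/3) = 0.0206716
a₂ = 3.787 × 10^8 m × 0.0206716 = 7.82833 × 10^6 m ≈ 7.828 × 10^6 m

Final answer: a₂ = 7.828 × 10^6 m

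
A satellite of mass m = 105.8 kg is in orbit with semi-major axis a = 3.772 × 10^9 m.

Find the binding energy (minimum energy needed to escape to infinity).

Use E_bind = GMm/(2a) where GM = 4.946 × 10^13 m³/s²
a = 3.772 × 10^9 m
GM = 4.946 × 10^13 m³/s²
m = 105.8 kg
GMm = 4.946 × 10^13 × 105.8 = 5.23287 × 10^15 m³·kg/s²
2a = 7.544 × 10^9 m
E_bind = GMm/(2a) = 693646 J ≈ 693.6 kJ

Final answer: 693.6 kJ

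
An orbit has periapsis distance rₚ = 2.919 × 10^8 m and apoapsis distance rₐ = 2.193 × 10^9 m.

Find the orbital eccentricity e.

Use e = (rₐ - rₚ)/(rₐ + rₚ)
rₚ = 2.919 × 10^8 m
rₐ = 2.193 × 10^9 m
rₐ − rₚ = 1.9011 × 10^9 m
rₐ + rₚ = 2.4849 × 10^9 m
e = (rₐ − rₚ)/(rₐ + rₚ) = 0.765061

Final answer: e = 0.7651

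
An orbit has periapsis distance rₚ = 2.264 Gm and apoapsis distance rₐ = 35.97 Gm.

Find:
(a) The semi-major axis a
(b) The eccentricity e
rₚ = 2.264 Gm = 2.264 × 10^9 m
rₐ = 35.97 Gm = 3.597 × 10^10 m
(a) a = (rₚ + rₐ)/2 = 1.9117 × 10^10 m ≈ 19.12 Gm
(b) e = (rₐ − rₚ)/(rₐ + rₚ) = (3.3706 × 10^10) / (3.8234 × 10^10) = 0.881571

Final answer:
(a) a = 19.12 Gm
(b) e = 0.8816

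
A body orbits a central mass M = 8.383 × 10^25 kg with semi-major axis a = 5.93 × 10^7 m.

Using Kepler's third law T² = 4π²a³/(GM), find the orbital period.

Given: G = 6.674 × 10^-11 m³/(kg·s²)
M = 8.383 × 10^25 kg
GM = G × M = 6.674 × 10^-11 × 8.383 × 10^25 = 5.59481 × 10^15 m³/s²
a = 5.93 × 10^7 m
a³ = 2.08528 × 10^23 m³
T = 2π √(a³/GM) = 2π √((2.08528 × 10^23) / (5.59481 × 10^15)) = 2π × 6105.05 s
T = 38359.2 s ≈ 10.66 hours

Final answer: 10.66 hours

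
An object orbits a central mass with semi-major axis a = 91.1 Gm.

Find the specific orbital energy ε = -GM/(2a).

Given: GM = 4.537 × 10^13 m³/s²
a = 91.1 Gm = 9.11 × 10^10 m
GM = 4.537 × 10^13 m³/s²
2a = 1.822 × 10^11 m
ε = −GM/(2a) = -249.012 J/kg ≈ -249 J/kg

Final answer: -249 J/kg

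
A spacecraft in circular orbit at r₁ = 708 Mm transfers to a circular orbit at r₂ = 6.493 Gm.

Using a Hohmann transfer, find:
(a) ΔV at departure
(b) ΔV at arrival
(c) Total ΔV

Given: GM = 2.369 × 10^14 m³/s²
r₁ = 708 Mm = 7.08 × 10^8 m
r₂ = 6.493 Gm = 6.493 × 10^9 m
GM = 2.369 × 10^14 m³/s²
Transfer ellipse: a_t = (r₁ + r₂)/2 = 3.6005 × 10^9 m
Circular speed at r₁: v₁ = √(GM/r₁) = 578.45 m/s
Transfer speed at r₁ (periapsis): v₁ₜ = √(GM(2/r₁ − 1/a_t)) = 776.796 m/s
(a) ΔV₁ = v₁ₜ − v₁ = 198.346 m/s ≈ 198.3 m/s
Circular speed at r₂: v₂ = √(GM/r₂) = 191.012 m/s
Transfer speed at r₂ (apoapsis): v₂ₜ = √(GM(2/r₂ − 1/a_t)) = 84.7023 m/s
(b) ΔV₂ = v₂ − v₂ₜ = 106.309 m/s ≈ 106.3 m/s
(c) ΔV_total = ΔV₁ + ΔV₂ = 304.656 m/s ≈ 304.7 m/s

Final answer:
(a) ΔV₁ = 198.3 m/s
(b) ΔV₂ = 106.3 m/s
(c) ΔV_total = 304.7 m/s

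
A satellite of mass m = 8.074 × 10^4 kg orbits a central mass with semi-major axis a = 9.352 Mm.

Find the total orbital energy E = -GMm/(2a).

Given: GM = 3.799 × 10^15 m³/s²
a = 9.352 Mm = 9.352 × 10^6 m
GM = 3.799 × 10^15 m³/s²
2a = 1.8704 × 10^7 m
GMm = 3.799 × 10^15 × 80740 = 3.06731 × 10^20 m³·kg/s²
E = −GMm/(2a) = -1.63992 × 10^13 J ≈ -16.4 TJ

Final answer: -16.4 TJ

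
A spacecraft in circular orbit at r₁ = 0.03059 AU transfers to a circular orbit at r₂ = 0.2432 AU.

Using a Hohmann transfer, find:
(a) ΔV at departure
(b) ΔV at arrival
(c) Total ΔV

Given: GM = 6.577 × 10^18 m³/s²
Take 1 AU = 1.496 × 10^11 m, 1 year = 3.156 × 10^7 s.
r₁ = 0.03059 AU = 4.57626 × 10^9 m
r₂ = 0.2432 AU = 3.63827 × 10^10 m
GM = 6.577 × 10^18 m³/s²
Transfer ellipse: a_t = (r₁ + r₂)/2 = 2.04795 × 10^10 m
Circular speed at r₁: v₁ = √(GM/r₁) = 37910.4 m/s
Transfer speed at r₁ (periapsis): v₁ₜ = √(GM(2/r₁ − 1/a_t)) = 50529.7 m/s
(a) ΔV₁ = v₁ₜ − v₁ = 12619.3 m/s ≈ 2.662 AU/year
Circular speed at r₂: v₂ = √(GM/r₂) = 13445.2 m/s
Transfer speed at r₂ (apoapsis): v₂ₜ = √(GM(2/r₂ − 1/a_t)) = 6355.68 m/s
(b) ΔV₂ = v₂ − v₂ₜ = 7089.49 m/s ≈ 1.496 AU/year
(c) ΔV_total = ΔV₁ + ΔV₂ = 19708.7 m/s ≈ 4.158 AU/year

Final answer:
(a) ΔV₁ = 2.662 AU/year
(b) ΔV₂ = 1.496 AU/year
(c) ΔV_total = 4.158 AU/year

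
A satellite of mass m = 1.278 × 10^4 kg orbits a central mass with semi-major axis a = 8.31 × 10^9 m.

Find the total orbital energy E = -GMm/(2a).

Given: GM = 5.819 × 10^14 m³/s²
a = 8.31 × 10^9 m
GM = 5.819 × 10^14 m³/s²
2a = 1.662 × 10^10 m
GMm = 5.819 × 10^14 × 12780 = 7.43668 × 10^18 m³·kg/s²
E = −GMm/(2a) = -4.47454 × 10^8 J ≈ -447.5 MJ

Final answer: -447.5 MJ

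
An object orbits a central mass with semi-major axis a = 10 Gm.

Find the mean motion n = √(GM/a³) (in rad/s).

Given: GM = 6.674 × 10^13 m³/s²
a = 10 Gm = 1 × 10^10 m
GM = 6.674 × 10^13 m³/s²
a³ = 1 × 10^30 m³
GM/a³ = (6.674 × 10^13) / (1 × 10^30) = 6.674 × 10^-17 s⁻²
n = √(GM/a³) = 8.16946 × 10^-9 rad/s ≈ 8.169 × 10^-9 rad/s

Final answer: n = 8.169 × 10^-9 rad/s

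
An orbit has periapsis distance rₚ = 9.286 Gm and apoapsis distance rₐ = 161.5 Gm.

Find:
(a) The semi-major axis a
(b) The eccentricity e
rₚ = 9.286 Gm = 9.286 × 10^9 m
rₐ = 161.5 Gm = 1.615 × 10^11 m
(a) a = (rₚ + rₐ)/2 = 8.5393 × 10^10 m ≈ 85.39 Gm
(b) e = (rₐ − rₚ)/(rₐ + rₚ) = (1.52214 × 10^11) / (1.70786 × 10^11) = 0.891256

Final answer:
(a) a = 85.39 Gm
(b) e = 0.8913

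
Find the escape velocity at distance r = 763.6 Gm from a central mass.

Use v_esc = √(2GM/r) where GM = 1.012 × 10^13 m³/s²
r = 763.6 Gm = 7.636 × 10^11 m
GM = 1.012 × 10^13 m³/s²
2GM/r = 2 × (1.012 × 10^13) / (7.636 × 10^11) = 26.506 m²/s²
v_esc = √(2GM/r) = 5.1484 m/s ≈ 5.148 m/s

Final answer: 5.148 m/s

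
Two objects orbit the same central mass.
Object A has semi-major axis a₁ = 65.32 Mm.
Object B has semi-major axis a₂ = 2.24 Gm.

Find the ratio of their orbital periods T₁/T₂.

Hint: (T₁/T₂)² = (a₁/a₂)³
a₁ = 65.32 Mm = 6.532 × 10^7 m
a₂ = 2.24 Gm = 2.24 × 10^9 m
a₁/a₂ = 0.0291607
T₁/T₂ = (a₁/a₂)^(3/2) = (0.0291607)^1.5 = 0.00497963

Final answer: T₁/T₂ = 0.00498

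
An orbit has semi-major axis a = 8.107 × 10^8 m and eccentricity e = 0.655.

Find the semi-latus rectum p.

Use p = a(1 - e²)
a = 8.107 × 10^8 m
e = 0.655,  e² = 0.429025,  1 − e² = 0.570975
p = a(1 − e²) = 8.107 × 10^8 m × 0.570975 = 4.62889 × 10^8 m ≈ 4.629 × 10^8 m

Final answer: p = 4.629 × 10^8 m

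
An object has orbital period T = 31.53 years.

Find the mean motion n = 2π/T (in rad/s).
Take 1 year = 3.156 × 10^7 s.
T = 31.53 years = 9.95087 × 10^8 s
n = 2π / (9.95087 × 10^8 s) = 6.31421 × 10^-9 rad/s ≈ 6.314 × 10^-9 rad/s

Final answer: n = 6.314 × 10^-9 rad/s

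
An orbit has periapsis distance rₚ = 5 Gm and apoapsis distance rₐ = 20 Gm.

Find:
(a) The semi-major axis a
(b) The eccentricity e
rₚ = 5 Gm = 5 × 10^9 m
rₐ = 20 Gm = 2 × 10^10 m
(a) a = (rₚ + rₐ)/2 = 1.25 × 10^10 m ≈ 12.5 Gm
(b) e = (rₐ − rₚ)/(rₐ + rₚ) = (1.5 × 10^10) / (2.5 × 10^10) = 0.6

Final answer:
(a) a = 12.5 Gm
(b) e = 0.6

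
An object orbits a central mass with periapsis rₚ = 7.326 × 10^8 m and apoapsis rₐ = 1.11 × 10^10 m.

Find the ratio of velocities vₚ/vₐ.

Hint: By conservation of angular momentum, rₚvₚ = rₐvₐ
rₚ = 7.326 × 10^8 m
rₐ = 1.11 × 10^10 m
rₚvₚ = rₐvₐ  ⇒  vₚ/vₐ = rₐ/rₚ
vₚ/vₐ = (1.11 × 10^10) / (7.326 × 10^8) = 15.1515

Final answer: vₚ/vₐ = 15.15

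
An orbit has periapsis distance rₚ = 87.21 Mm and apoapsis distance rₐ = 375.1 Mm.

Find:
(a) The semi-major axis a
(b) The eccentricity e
rₚ = 87.21 Mm = 8.721 × 10^7 m
rₐ = 375.1 Mm = 3.751 × 10^8 m
(a) a = (rₚ + rₐ)/2 = 2.31155 × 10^8 m ≈ 231.2 Mm
(b) e = (rₐ − rₚ)/(rₐ + rₚ) = (2.8789 × 10^8) / (4.6231 × 10^8) = 0.622721

Final answer:
(a) a = 231.2 Mm
(b) e = 0.6227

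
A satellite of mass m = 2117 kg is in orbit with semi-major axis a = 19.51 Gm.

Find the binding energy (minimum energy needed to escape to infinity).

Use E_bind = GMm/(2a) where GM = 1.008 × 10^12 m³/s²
a = 19.51 Gm = 1.951 × 10^10 m
GM = 1.008 × 10^12 m³/s²
m = 2117 kg
GMm = 1.008 × 10^12 × 2117 = 2.13394 × 10^15 m³·kg/s²
2a = 3.902 × 10^10 m
E_bind = GMm/(2a) = 54688.3 J ≈ 54.69 kJ

Final answer: 54.69 kJ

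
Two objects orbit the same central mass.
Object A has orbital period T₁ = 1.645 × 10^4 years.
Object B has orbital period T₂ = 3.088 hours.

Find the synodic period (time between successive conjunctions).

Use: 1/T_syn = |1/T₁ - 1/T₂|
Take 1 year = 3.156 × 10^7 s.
T₁ = 1.645 × 10^4 years = 5.19162 × 10^11 s
T₂ = 3.088 hours = 11116.8 s
1/T₁ = 1.92618 × 10^-12 s⁻¹
1/T₂ = 8.99539 × 10^-5 s⁻¹
|1/T₁ − 1/T₂| = 8.99539 × 10^-5 s⁻¹
T_syn = 1 / |1/T₁ − 1/T₂| = 11116.8 s ≈ 3.088 hours

Final answer: T_syn = 3.088 hours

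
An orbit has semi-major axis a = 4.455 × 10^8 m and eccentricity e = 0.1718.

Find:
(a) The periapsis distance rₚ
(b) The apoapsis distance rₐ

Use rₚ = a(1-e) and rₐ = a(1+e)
a = 4.455 × 10^8 m
e = 0.1718:  1 − e = 0.8282,  1 + e = 1.1718
(a) rₚ = a(1 − e) = 4.455 × 10^8 m × 0.8282 = 3.68963 × 10^8 m ≈ 3.69 × 10^8 m
(b) rₐ = a(1 + e) = 4.455 × 10^8 m × 1.1718 = 5.22037 × 10^8 m ≈ 5.22 × 10^8 m

Final answer:
(a) rₚ = 3.69 × 10^8 m
(b) rₐ = 5.22 × 10^8 m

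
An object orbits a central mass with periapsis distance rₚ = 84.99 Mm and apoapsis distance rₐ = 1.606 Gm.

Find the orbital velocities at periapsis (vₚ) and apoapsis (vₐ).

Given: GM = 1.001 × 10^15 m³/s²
rₚ = 84.99 Mm = 8.499 × 10^7 m
rₐ = 1.606 Gm = 1.606 × 10^9 m
GM = 1.001 × 10^15 m³/s²
a = (rₚ + rₐ)/2 = 8.45495 × 10^8 m
Vis-viva: v² = GM (2/r − 1/a)
vₚ² = 1.001 × 10^15 × (2.35322 × 10^-8 − 1.18274 × 10^-9) = 2.23718 × 10^7 m²/s²
vₚ = 4729.88 m/s ≈ 4.73 km/s
vₐ² = 1.001 × 10^15 × (1.24533 × 10^-9 − 1.18274 × 10^-9) = 62653.5 m²/s²
vₐ = 250.307 m/s ≈ 250.3 m/s

Final answer: vₚ = 4.73 km/s, vₐ = 250.3 m/s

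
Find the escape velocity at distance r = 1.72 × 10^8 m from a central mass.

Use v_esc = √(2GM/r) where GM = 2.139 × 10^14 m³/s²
r = 1.72 × 10^8 m
GM = 2.139 × 10^14 m³/s²
2GM/r = 2 × (2.139 × 10^14) / (1.72 × 10^8) = 2.48721 × 10^6 m²/s²
v_esc = √(2GM/r) = 1577.09 m/s ≈ 1.577 km/s

Final answer: 1.577 km/s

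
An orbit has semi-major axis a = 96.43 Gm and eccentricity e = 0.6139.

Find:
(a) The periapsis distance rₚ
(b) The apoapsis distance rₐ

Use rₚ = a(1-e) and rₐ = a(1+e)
a = 96.43 Gm = 9.643 × 10^10 m
e = 0.6139:  1 − e = 0.3861,  1 + e = 1.6139
(a) rₚ = a(1 − e) = 9.643 × 10^10 m × 0.3861 = 3.72316 × 10^10 m ≈ 37.23 Gm
(b) rₐ = a(1 + e) = 9.643 × 10^10 m × 1.6139 = 1.55628 × 10^11 m ≈ 155.6 Gm

Final answer:
(a) rₚ = 37.23 Gm
(b) rₐ = 155.6 Gm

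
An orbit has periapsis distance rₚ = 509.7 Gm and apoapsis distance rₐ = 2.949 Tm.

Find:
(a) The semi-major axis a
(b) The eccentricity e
rₚ = 509.7 Gm = 5.097 × 10^11 m
rₐ = 2.949 Tm = 2.949 × 10^12 m
(a) a = (rₚ + rₐ)/2 = 1.72935 × 10^12 m ≈ 1.729 Tm
(b) e = (rₐ − rₚ)/(rₐ + rₚ) = (2.4393 × 10^12) / (3.4587 × 10^12) = 0.705265

Final answer:
(a) a = 1.729 Tm
(b) e = 0.7053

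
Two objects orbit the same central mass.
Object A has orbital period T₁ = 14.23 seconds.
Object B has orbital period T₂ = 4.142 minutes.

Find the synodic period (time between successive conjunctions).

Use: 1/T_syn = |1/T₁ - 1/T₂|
T₁ = 14.23 seconds
T₂ = 4.142 minutes = 248.52 s
1/T₁ = 0.0702741 s⁻¹
1/T₂ = 0.00402382 s⁻¹
|1/T₁ − 1/T₂| = 0.0662502 s⁻¹
T_syn = 1 / |1/T₁ − 1/T₂| = 15.0943 s ≈ 15.09 seconds

Final answer: T_syn = 15.09 seconds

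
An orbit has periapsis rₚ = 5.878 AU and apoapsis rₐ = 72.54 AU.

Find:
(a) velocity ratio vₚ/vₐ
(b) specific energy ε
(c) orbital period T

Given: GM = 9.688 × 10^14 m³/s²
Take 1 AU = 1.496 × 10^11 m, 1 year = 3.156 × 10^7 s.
rₚ = 5.878 AU = 8.79349 × 10^11 m
rₐ = 72.54 AU = 1.0852 × 10^13 m
GM = 9.688 × 10^14 m³/s²
a = (rₚ + rₐ)/2 = 5.86567 × 10^12 m
e = (rₐ − rₚ)/(rₐ + rₚ) = (9.97264 × 10^12) / (1.17313 × 10^13) = 0.850085
(a) vₚ/vₐ = rₐ/rₚ (angular momentum) = (1.0852 × 10^13) / (8.79349 × 10^11) = 12.3409 ≈ 12.34
(b) 2a = 1.17313 × 10^13 m;  ε = −GM/(2a) = -82.5823 J/kg ≈ -82.58 J/kg
(c) a³ = 2.01814 × 10^38 m³;  T = 2π √(a³/GM) = 2π × 4.56414 × 10^11 s = 2.86773 × 10^12 s ≈ 9.087 × 10^4 years

Final answer:
(a) velocity ratio vₚ/vₐ = 12.34
(b) specific energy ε = -82.58 J/kg
(c) orbital period T = 9.087 × 10^4 years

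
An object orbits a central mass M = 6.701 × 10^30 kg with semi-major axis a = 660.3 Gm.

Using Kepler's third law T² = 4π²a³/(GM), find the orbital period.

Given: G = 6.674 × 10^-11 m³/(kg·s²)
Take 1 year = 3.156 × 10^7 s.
M = 6.701 × 10^30 kg
GM = G × M = 6.674 × 10^-11 × 6.701 × 10^30 = 4.47225 × 10^20 m³/s²
a = 660.3 Gm = 6.603 × 10^11 m
a³ = 2.87888 × 10^35 m³
T = 2π √(a³/GM) = 2π √((2.87888 × 10^35) / (4.47225 × 10^20)) = 2π × 2.53717 × 10^7 s
T = 1.59415 × 10^8 s ≈ 5.051 years

Final answer: 5.051 years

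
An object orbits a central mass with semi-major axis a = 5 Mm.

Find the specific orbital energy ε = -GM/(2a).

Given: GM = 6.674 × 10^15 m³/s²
a = 5 Mm = 5 × 10^6 m
GM = 6.674 × 10^15 m³/s²
2a = 1 × 10^7 m
ε = −GM/(2a) = -6.674 × 10^8 J/kg ≈ -667.4 MJ/kg

Final answer: -667.4 MJ/kg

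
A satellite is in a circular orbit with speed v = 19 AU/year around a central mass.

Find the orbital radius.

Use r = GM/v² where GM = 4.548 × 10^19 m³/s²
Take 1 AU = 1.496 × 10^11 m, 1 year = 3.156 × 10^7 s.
v = 19 AU/year = 90063.4 m/s
GM = 4.548 × 10^19 m³/s²
v² = 8.11141 × 10^9 m²/s²
r = GM/v² = (4.548 × 10^19) / (8.11141 × 10^9) = 5.60692 × 10^9 m ≈ 0.03748 AU

Final answer: 0.03748 AU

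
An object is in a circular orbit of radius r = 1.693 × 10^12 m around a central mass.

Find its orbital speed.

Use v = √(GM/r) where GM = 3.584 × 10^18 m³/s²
r = 1.693 × 10^12 m
GM = 3.584 × 10^18 m³/s²
GM/r = (3.584 × 10^18) / (1.693 × 10^12) = 2.11695 × 10^6 m²/s²
v = √(GM/r) = 1454.97 m/s ≈ 1.455 km/s

Final answer: 1.455 km/s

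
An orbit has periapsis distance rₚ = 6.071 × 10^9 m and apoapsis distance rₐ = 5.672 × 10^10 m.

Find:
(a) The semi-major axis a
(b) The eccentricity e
rₚ = 6.071 × 10^9 m
rₐ = 5.672 × 10^10 m
(a) a = (rₚ + rₐ)/2 = 3.13955 × 10^10 m ≈ 3.14 × 10^10 m
(b) e = (rₐ − rₚ)/(rₐ + rₚ) = (5.0649 × 10^10) / (6.2791 × 10^10) = 0.806628

Final answer:
(a) a = 3.14 × 10^10 m
(b) e = 0.8066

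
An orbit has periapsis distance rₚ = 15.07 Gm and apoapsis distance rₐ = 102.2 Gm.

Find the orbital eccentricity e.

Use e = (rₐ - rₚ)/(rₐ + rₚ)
rₚ = 15.07 Gm = 1.507 × 10^10 m
rₐ = 102.2 Gm = 1.022 × 10^11 m
rₐ − rₚ = 8.713 × 10^10 m
rₐ + rₚ = 1.1727 × 10^11 m
e = (rₐ − rₚ)/(rₐ + rₚ) = 0.742986

Final answer: e = 0.743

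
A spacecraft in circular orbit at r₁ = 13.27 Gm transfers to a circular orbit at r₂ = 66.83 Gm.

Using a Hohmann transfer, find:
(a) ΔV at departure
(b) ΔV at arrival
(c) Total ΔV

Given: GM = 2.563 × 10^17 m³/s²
r₁ = 13.27 Gm = 1.327 × 10^10 m
r₂ = 66.83 Gm = 6.683 × 10^10 m
GM = 2.563 × 10^17 m³/s²
Transfer ellipse: a_t = (r₁ + r₂)/2 = 4.005 × 10^10 m
Circular speed at r₁: v₁ = √(GM/r₁) = 4394.8 m/s
Transfer speed at r₁ (periapsis): v₁ₜ = √(GM(2/r₁ − 1/a_t)) = 5677.06 m/s
(a) ΔV₁ = v₁ₜ − v₁ = 1282.26 m/s ≈ 1.282 km/s
Circular speed at r₂: v₂ = √(GM/r₂) = 1958.34 m/s
Transfer speed at r₂ (apoapsis): v₂ₜ = √(GM(2/r₂ − 1/a_t)) = 1127.26 m/s
(b) ΔV₂ = v₂ − v₂ₜ = 831.086 m/s ≈ 831.1 m/s
(c) ΔV_total = ΔV₁ + ΔV₂ = 2113.35 m/s ≈ 2.113 km/s

Final answer:
(a) ΔV₁ = 1.282 km/s
(b) ΔV₂ = 831.1 m/s
(c) ΔV_total = 2.113 km/s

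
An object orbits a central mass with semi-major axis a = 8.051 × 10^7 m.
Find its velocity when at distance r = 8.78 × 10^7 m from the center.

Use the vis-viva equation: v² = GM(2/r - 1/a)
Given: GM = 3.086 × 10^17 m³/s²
a = 8.051 × 10^7 m
r = 8.78 × 10^7 m
GM = 3.086 × 10^17 m³/s²
2/r − 1/a = 2.2779 × 10^-8 − 1.24208 × 10^-8 = 1.03582 × 10^-8 m⁻¹
v² = GM (2/r − 1/a) = 3.19655 × 10^9 m²/s²
v = 56538 m/s ≈ 56.54 km/s

Final answer: 56.54 km/s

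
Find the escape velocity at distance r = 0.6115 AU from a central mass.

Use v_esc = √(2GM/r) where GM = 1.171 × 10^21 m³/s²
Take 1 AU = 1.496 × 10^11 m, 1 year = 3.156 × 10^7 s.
r = 0.6115 AU = 9.14804 × 10^10 m
GM = 1.171 × 10^21 m³/s²
2GM/r = 2 × (1.171 × 10^21) / (9.14804 × 10^10) = 2.56011 × 10^10 m²/s²
v_esc = √(2GM/r) = 160003 m/s ≈ 33.75 AU/year

Final answer: 33.75 AU/year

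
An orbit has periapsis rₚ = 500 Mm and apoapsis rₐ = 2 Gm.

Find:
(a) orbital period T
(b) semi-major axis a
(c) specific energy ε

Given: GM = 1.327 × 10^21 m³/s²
rₚ = 500 Mm = 5 × 10^8 m
rₐ = 2 Gm = 2 × 10^9 m
GM = 1.327 × 10^21 m³/s²
a = (rₚ + rₐ)/2 = 1.25 × 10^9 m
e = (rₐ − rₚ)/(rₐ + rₚ) = (1.5 × 10^9) / (2.5 × 10^9) = 0.6
(a) a³ = 1.95313 × 10^27 m³;  T = 2π √(a³/GM) = 2π × 1213.19 s = 7622.71 s ≈ 2.117 hours
(b) a = 1.25 × 10^9 m ≈ 1.25 Gm
(c) 2a = 2.5 × 10^9 m;  ε = −GM/(2a) = -5.308 × 10^11 J/kg ≈ -530.8 GJ/kg

Final answer:
(a) orbital period T = 2.117 hours
(b) semi-major axis a = 1.25 Gm
(c) specific energy ε = -530.8 GJ/kg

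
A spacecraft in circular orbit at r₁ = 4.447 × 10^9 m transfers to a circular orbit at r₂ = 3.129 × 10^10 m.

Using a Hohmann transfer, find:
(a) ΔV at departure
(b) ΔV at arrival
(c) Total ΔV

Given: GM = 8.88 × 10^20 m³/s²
r₁ = 4.447 × 10^9 m
r₂ = 3.129 × 10^10 m
GM = 8.88 × 10^20 m³/s²
Transfer ellipse: a_t = (r₁ + r₂)/2 = 1.78685 × 10^10 m
Circular speed at r₁: v₁ = √(GM/r₁) = 446861 m/s
Transfer speed at r₁ (periapsis): v₁ₜ = √(GM(2/r₁ − 1/a_t)) = 591332 m/s
(a) ΔV₁ = v₁ₜ − v₁ = 144471 m/s ≈ 144.5 km/s
Circular speed at r₂: v₂ = √(GM/r₂) = 168463 m/s
Transfer speed at r₂ (apoapsis): v₂ₜ = √(GM(2/r₂ − 1/a_t)) = 84041.4 m/s
(b) ΔV₂ = v₂ − v₂ₜ = 84421.3 m/s ≈ 84.42 km/s
(c) ΔV_total = ΔV₁ + ΔV₂ = 228892 m/s ≈ 228.9 km/s

Final answer:
(a) ΔV₁ = 144.5 km/s
(b) ΔV₂ = 84.42 km/s
(c) ΔV_total = 228.9 km/s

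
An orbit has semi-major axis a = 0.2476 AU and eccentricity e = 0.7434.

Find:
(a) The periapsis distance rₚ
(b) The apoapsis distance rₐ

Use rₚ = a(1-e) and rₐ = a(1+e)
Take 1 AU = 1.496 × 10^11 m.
a = 0.2476 AU = 3.7041 × 10^10 m
e = 0.7434:  1 − e = 0.2566,  1 + e = 1.7434
(a) rₚ = a(1 − e) = 3.7041 × 10^10 m × 0.2566 = 9.50471 × 10^9 m ≈ 0.06353 AU
(b) rₐ = a(1 + e) = 3.7041 × 10^10 m × 1.7434 = 6.45772 × 10^10 m ≈ 0.4317 AU

Final answer:
(a) rₚ = 0.06353 AU
(b) rₐ = 0.4317 AU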